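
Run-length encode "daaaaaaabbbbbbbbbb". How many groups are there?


Input: daaaaaaabbbbbbbbbb
Scanning for consecutive runs:
  Group 1: 'd' x 1 (positions 0-0)
  Group 2: 'a' x 7 (positions 1-7)
  Group 3: 'b' x 10 (positions 8-17)
Total groups: 3

3


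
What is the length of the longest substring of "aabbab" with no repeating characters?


Input: "aabbab"
Sliding window (track last position of each char):
  Position 0 ('a'): window [0,0] length 1 -- new best
  Position 1 ('a'): repeat (last at 0), move window start to 1
  Position 1 ('a'): window [1,1] length 1
  Position 2 ('b'): window [1,2] length 2 -- new best
  Position 3 ('b'): repeat (last at 2), move window start to 3
  Position 3 ('b'): window [3,3] length 1
  Position 4 ('a'): window [3,4] length 2
  Position 5 ('b'): repeat (last at 3), move window start to 4
  Position 5 ('b'): window [4,5] length 2
Longest substring with no repeats: "ab" with length 2

2


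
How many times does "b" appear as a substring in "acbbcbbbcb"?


Searching for "b" in "acbbcbbbcb"
Scanning each position:
  Position 0: "a" => no
  Position 1: "c" => no
  Position 2: "b" => MATCH
  Position 3: "b" => MATCH
  Position 4: "c" => no
  Position 5: "b" => MATCH
  Position 6: "b" => MATCH
  Position 7: "b" => MATCH
  Position 8: "c" => no
  Position 9: "b" => MATCH
Total occurrences: 6

6


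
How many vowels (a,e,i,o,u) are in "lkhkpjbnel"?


Input: lkhkpjbnel
Checking each character:
  'l' at position 0: consonant
  'k' at position 1: consonant
  'h' at position 2: consonant
  'k' at position 3: consonant
  'p' at position 4: consonant
  'j' at position 5: consonant
  'b' at position 6: consonant
  'n' at position 7: consonant
  'e' at position 8: vowel (running total: 1)
  'l' at position 9: consonant
Total vowels: 1

1


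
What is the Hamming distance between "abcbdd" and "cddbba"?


Comparing "abcbdd" and "cddbba" position by position:
  Position 0: 'a' vs 'c' => differ
  Position 1: 'b' vs 'd' => differ
  Position 2: 'c' vs 'd' => differ
  Position 3: 'b' vs 'b' => same
  Position 4: 'd' vs 'b' => differ
  Position 5: 'd' vs 'a' => differ
Total differences (Hamming distance): 5

5


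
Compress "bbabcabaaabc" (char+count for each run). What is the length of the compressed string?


Input: bbabcabaaabc
Runs:
  'b' x 2 => "b2"
  'a' x 1 => "a1"
  'b' x 1 => "b1"
  'c' x 1 => "c1"
  'a' x 1 => "a1"
  'b' x 1 => "b1"
  'a' x 3 => "a3"
  'b' x 1 => "b1"
  'c' x 1 => "c1"
Compressed: "b2a1b1c1a1b1a3b1c1"
Compressed length: 18

18


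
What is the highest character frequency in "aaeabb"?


Input: aaeabb
Character counts:
  'a': 3
  'b': 2
  'e': 1
Maximum frequency: 3

3


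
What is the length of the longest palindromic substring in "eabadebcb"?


Input: "eabadebcb"
Checking substrings for palindromes:
  [1:4] "aba" (len 3) => palindrome
  [6:9] "bcb" (len 3) => palindrome
Longest palindromic substring: "aba" with length 3

3


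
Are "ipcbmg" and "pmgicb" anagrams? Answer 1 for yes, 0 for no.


Strings: "ipcbmg", "pmgicb"
Sorted first:  bcgimp
Sorted second: bcgimp
Sorted forms match => anagrams

1


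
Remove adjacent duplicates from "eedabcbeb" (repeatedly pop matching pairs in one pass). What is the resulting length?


Input: eedabcbeb
Stack-based adjacent duplicate removal:
  Read 'e': push. Stack: e
  Read 'e': matches stack top 'e' => pop. Stack: (empty)
  Read 'd': push. Stack: d
  Read 'a': push. Stack: da
  Read 'b': push. Stack: dab
  Read 'c': push. Stack: dabc
  Read 'b': push. Stack: dabcb
  Read 'e': push. Stack: dabcbe
  Read 'b': push. Stack: dabcbeb
Final stack: "dabcbeb" (length 7)

7


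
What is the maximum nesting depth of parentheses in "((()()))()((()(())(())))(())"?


Input: "((()()))()((()(())(())))(())"
Tracking depth:
  Position 0 '(': depth becomes 1
  Position 1 '(': depth becomes 2
  Position 2 '(': depth becomes 3
  Position 3 ')': depth becomes 2
  Position 4 '(': depth becomes 3
  Position 5 ')': depth becomes 2
  Position 6 ')': depth becomes 1
  Position 7 ')': depth becomes 0
  Position 8 '(': depth becomes 1
  Position 9 ')': depth becomes 0
  Position 10 '(': depth becomes 1
  Position 11 '(': depth becomes 2
  Position 12 '(': depth becomes 3
  Position 13 ')': depth becomes 2
  Position 14 '(': depth becomes 3
  Position 15 '(': depth becomes 4
  Position 16 ')': depth becomes 3
  Position 17 ')': depth becomes 2
  Position 18 '(': depth becomes 3
  Position 19 '(': depth becomes 4
  Position 20 ')': depth becomes 3
  Position 21 ')': depth becomes 2
  Position 22 ')': depth becomes 1
  Position 23 ')': depth becomes 0
  Position 24 '(': depth becomes 1
  Position 25 '(': depth becomes 2
  Position 26 ')': depth becomes 1
  Position 27 ')': depth becomes 0
Maximum depth reached: 4

4


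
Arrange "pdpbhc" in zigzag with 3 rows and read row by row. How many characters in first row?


Zigzag "pdpbhc" into 3 rows:
Placing characters:
  'p' => row 0
  'd' => row 1
  'p' => row 2
  'b' => row 1
  'h' => row 0
  'c' => row 1
Rows:
  Row 0: "ph"
  Row 1: "dbc"
  Row 2: "p"
First row length: 2

2


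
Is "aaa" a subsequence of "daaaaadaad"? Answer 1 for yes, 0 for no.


Check if "aaa" is a subsequence of "daaaaadaad"
Greedy scan:
  Position 0 ('d'): no match needed
  Position 1 ('a'): matches sub[0] = 'a'
  Position 2 ('a'): matches sub[1] = 'a'
  Position 3 ('a'): matches sub[2] = 'a'
  Position 4 ('a'): no match needed
  Position 5 ('a'): no match needed
  Position 6 ('d'): no match needed
  Position 7 ('a'): no match needed
  Position 8 ('a'): no match needed
  Position 9 ('d'): no match needed
All 3 characters matched => is a subsequence

1


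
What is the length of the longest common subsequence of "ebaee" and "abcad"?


LCS of "ebaee" and "abcad"
DP table:
           a    b    c    a    d
      0    0    0    0    0    0
  e   0    0    0    0    0    0
  b   0    0    1    1    1    1
  a   0    1    1    1    2    2
  e   0    1    1    1    2    2
  e   0    1    1    1    2    2
LCS length = dp[5][5] = 2

2


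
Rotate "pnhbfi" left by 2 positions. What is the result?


Input: "pnhbfi", rotate left by 2
First 2 characters: "pn"
Remaining characters: "hbfi"
Concatenate remaining + first: "hbfi" + "pn" = "hbfipn"

hbfipn


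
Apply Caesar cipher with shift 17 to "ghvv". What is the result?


Caesar cipher: shift "ghvv" by 17
  'g' (pos 6) + 17 = pos 23 = 'x'
  'h' (pos 7) + 17 = pos 24 = 'y'
  'v' (pos 21) + 17 = pos 12 = 'm'
  'v' (pos 21) + 17 = pos 12 = 'm'
Result: xymm

xymm


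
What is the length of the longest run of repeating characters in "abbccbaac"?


Input: "abbccbaac"
Scanning for longest run:
  Position 1 ('b'): new char, reset run to 1
  Position 2 ('b'): continues run of 'b', length=2
  Position 3 ('c'): new char, reset run to 1
  Position 4 ('c'): continues run of 'c', length=2
  Position 5 ('b'): new char, reset run to 1
  Position 6 ('a'): new char, reset run to 1
  Position 7 ('a'): continues run of 'a', length=2
  Position 8 ('c'): new char, reset run to 1
Longest run: 'b' with length 2

2


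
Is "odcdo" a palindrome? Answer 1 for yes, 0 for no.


Input: odcdo
Reversed: odcdo
  Compare pos 0 ('o') with pos 4 ('o'): match
  Compare pos 1 ('d') with pos 3 ('d'): match
Result: palindrome

1


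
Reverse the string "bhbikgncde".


Input: bhbikgncde
Reading characters right to left:
  Position 9: 'e'
  Position 8: 'd'
  Position 7: 'c'
  Position 6: 'n'
  Position 5: 'g'
  Position 4: 'k'
  Position 3: 'i'
  Position 2: 'b'
  Position 1: 'h'
  Position 0: 'b'
Reversed: edcngkibhb

edcngkibhb


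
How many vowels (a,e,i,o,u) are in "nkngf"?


Input: nkngf
Checking each character:
  'n' at position 0: consonant
  'k' at position 1: consonant
  'n' at position 2: consonant
  'g' at position 3: consonant
  'f' at position 4: consonant
Total vowels: 0

0


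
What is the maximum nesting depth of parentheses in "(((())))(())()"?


Input: "(((())))(())()"
Tracking depth:
  Position 0 '(': depth becomes 1
  Position 1 '(': depth becomes 2
  Position 2 '(': depth becomes 3
  Position 3 '(': depth becomes 4
  Position 4 ')': depth becomes 3
  Position 5 ')': depth becomes 2
  Position 6 ')': depth becomes 1
  Position 7 ')': depth becomes 0
  Position 8 '(': depth becomes 1
  Position 9 '(': depth becomes 2
  Position 10 ')': depth becomes 1
  Position 11 ')': depth becomes 0
  Position 12 '(': depth becomes 1
  Position 13 ')': depth becomes 0
Maximum depth reached: 4

4


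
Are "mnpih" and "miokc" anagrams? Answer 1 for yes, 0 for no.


Strings: "mnpih", "miokc"
Sorted first:  himnp
Sorted second: cikmo
Differ at position 0: 'h' vs 'c' => not anagrams

0


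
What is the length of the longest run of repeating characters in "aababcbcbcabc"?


Input: "aababcbcbcabc"
Scanning for longest run:
  Position 1 ('a'): continues run of 'a', length=2
  Position 2 ('b'): new char, reset run to 1
  Position 3 ('a'): new char, reset run to 1
  Position 4 ('b'): new char, reset run to 1
  Position 5 ('c'): new char, reset run to 1
  Position 6 ('b'): new char, reset run to 1
  Position 7 ('c'): new char, reset run to 1
  Position 8 ('b'): new char, reset run to 1
  Position 9 ('c'): new char, reset run to 1
  Position 10 ('a'): new char, reset run to 1
  Position 11 ('b'): new char, reset run to 1
  Position 12 ('c'): new char, reset run to 1
Longest run: 'a' with length 2

2


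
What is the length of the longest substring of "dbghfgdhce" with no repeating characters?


Input: "dbghfgdhce"
Sliding window (track last position of each char):
  Position 0 ('d'): window [0,0] length 1 -- new best
  Position 1 ('b'): window [0,1] length 2 -- new best
  Position 2 ('g'): window [0,2] length 3 -- new best
  Position 3 ('h'): window [0,3] length 4 -- new best
  Position 4 ('f'): window [0,4] length 5 -- new best
  Position 5 ('g'): repeat (last at 2), move window start to 3
  Position 5 ('g'): window [3,5] length 3
  Position 6 ('d'): window [3,6] length 4
  Position 7 ('h'): repeat (last at 3), move window start to 4
  Position 7 ('h'): window [4,7] length 4
  Position 8 ('c'): window [4,8] length 5
  Position 9 ('e'): window [4,9] length 6 -- new best
Longest substring with no repeats: "fgdhce" with length 6

6


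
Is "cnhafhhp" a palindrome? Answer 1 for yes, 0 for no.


Input: cnhafhhp
Reversed: phhfahnc
  Compare pos 0 ('c') with pos 7 ('p'): MISMATCH
  Compare pos 1 ('n') with pos 6 ('h'): MISMATCH
  Compare pos 2 ('h') with pos 5 ('h'): match
  Compare pos 3 ('a') with pos 4 ('f'): MISMATCH
Result: not a palindrome

0


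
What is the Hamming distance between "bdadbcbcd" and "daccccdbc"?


Comparing "bdadbcbcd" and "daccccdbc" position by position:
  Position 0: 'b' vs 'd' => differ
  Position 1: 'd' vs 'a' => differ
  Position 2: 'a' vs 'c' => differ
  Position 3: 'd' vs 'c' => differ
  Position 4: 'b' vs 'c' => differ
  Position 5: 'c' vs 'c' => same
  Position 6: 'b' vs 'd' => differ
  Position 7: 'c' vs 'b' => differ
  Position 8: 'd' vs 'c' => differ
Total differences (Hamming distance): 8

8


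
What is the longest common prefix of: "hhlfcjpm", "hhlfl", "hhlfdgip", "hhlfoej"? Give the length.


Words: hhlfcjpm, hhlfl, hhlfdgip, hhlfoej
  Position 0: all 'h' => match
  Position 1: all 'h' => match
  Position 2: all 'l' => match
  Position 3: all 'f' => match
  Position 4: ('c', 'l', 'd', 'o') => mismatch, stop
LCP = "hhlf" (length 4)

4


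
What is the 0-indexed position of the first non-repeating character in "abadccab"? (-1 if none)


Input: abadccab
Character frequencies:
  'a': 3
  'b': 2
  'c': 2
  'd': 1
Scanning left to right for freq == 1:
  Position 0 ('a'): freq=3, skip
  Position 1 ('b'): freq=2, skip
  Position 2 ('a'): freq=3, skip
  Position 3 ('d'): unique! => answer = 3

3


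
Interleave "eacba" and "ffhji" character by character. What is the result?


Interleaving "eacba" and "ffhji":
  Position 0: 'e' from first, 'f' from second => "ef"
  Position 1: 'a' from first, 'f' from second => "af"
  Position 2: 'c' from first, 'h' from second => "ch"
  Position 3: 'b' from first, 'j' from second => "bj"
  Position 4: 'a' from first, 'i' from second => "ai"
Result: efafchbjai

efafchbjai


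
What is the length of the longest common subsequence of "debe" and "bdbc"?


LCS of "debe" and "bdbc"
DP table:
           b    d    b    c
      0    0    0    0    0
  d   0    0    1    1    1
  e   0    0    1    1    1
  b   0    1    1    2    2
  e   0    1    1    2    2
LCS length = dp[4][4] = 2

2


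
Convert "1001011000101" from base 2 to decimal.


Input: "1001011000101" in base 2
Positional expansion:
  Digit '1' (value 1) x 2^12 = 4096
  Digit '0' (value 0) x 2^11 = 0
  Digit '0' (value 0) x 2^10 = 0
  Digit '1' (value 1) x 2^9 = 512
  Digit '0' (value 0) x 2^8 = 0
  Digit '1' (value 1) x 2^7 = 128
  Digit '1' (value 1) x 2^6 = 64
  Digit '0' (value 0) x 2^5 = 0
  Digit '0' (value 0) x 2^4 = 0
  Digit '0' (value 0) x 2^3 = 0
  Digit '1' (value 1) x 2^2 = 4
  Digit '0' (value 0) x 2^1 = 0
  Digit '1' (value 1) x 2^0 = 1
Sum = 4805

4805


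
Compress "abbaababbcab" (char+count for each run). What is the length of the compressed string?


Input: abbaababbcab
Runs:
  'a' x 1 => "a1"
  'b' x 2 => "b2"
  'a' x 2 => "a2"
  'b' x 1 => "b1"
  'a' x 1 => "a1"
  'b' x 2 => "b2"
  'c' x 1 => "c1"
  'a' x 1 => "a1"
  'b' x 1 => "b1"
Compressed: "a1b2a2b1a1b2c1a1b1"
Compressed length: 18

18


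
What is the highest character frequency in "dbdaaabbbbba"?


Input: dbdaaabbbbba
Character counts:
  'a': 4
  'b': 6
  'd': 2
Maximum frequency: 6

6


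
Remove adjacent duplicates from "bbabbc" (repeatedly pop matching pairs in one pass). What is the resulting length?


Input: bbabbc
Stack-based adjacent duplicate removal:
  Read 'b': push. Stack: b
  Read 'b': matches stack top 'b' => pop. Stack: (empty)
  Read 'a': push. Stack: a
  Read 'b': push. Stack: ab
  Read 'b': matches stack top 'b' => pop. Stack: a
  Read 'c': push. Stack: ac
Final stack: "ac" (length 2)

2


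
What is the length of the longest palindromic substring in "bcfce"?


Input: "bcfce"
Checking substrings for palindromes:
  [1:4] "cfc" (len 3) => palindrome
Longest palindromic substring: "cfc" with length 3

3


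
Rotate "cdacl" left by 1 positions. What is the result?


Input: "cdacl", rotate left by 1
First 1 characters: "c"
Remaining characters: "dacl"
Concatenate remaining + first: "dacl" + "c" = "daclc"

daclc


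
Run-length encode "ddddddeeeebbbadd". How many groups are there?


Input: ddddddeeeebbbadd
Scanning for consecutive runs:
  Group 1: 'd' x 6 (positions 0-5)
  Group 2: 'e' x 4 (positions 6-9)
  Group 3: 'b' x 3 (positions 10-12)
  Group 4: 'a' x 1 (positions 13-13)
  Group 5: 'd' x 2 (positions 14-15)
Total groups: 5

5


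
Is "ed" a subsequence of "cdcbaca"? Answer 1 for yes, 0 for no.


Check if "ed" is a subsequence of "cdcbaca"
Greedy scan:
  Position 0 ('c'): no match needed
  Position 1 ('d'): no match needed
  Position 2 ('c'): no match needed
  Position 3 ('b'): no match needed
  Position 4 ('a'): no match needed
  Position 5 ('c'): no match needed
  Position 6 ('a'): no match needed
Only matched 0/2 characters => not a subsequence

0


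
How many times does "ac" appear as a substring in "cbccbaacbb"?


Searching for "ac" in "cbccbaacbb"
Scanning each position:
  Position 0: "cb" => no
  Position 1: "bc" => no
  Position 2: "cc" => no
  Position 3: "cb" => no
  Position 4: "ba" => no
  Position 5: "aa" => no
  Position 6: "ac" => MATCH
  Position 7: "cb" => no
  Position 8: "bb" => no
Total occurrences: 1

1


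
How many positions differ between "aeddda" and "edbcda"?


Comparing "aeddda" and "edbcda" position by position:
  Position 0: 'a' vs 'e' => DIFFER
  Position 1: 'e' vs 'd' => DIFFER
  Position 2: 'd' vs 'b' => DIFFER
  Position 3: 'd' vs 'c' => DIFFER
  Position 4: 'd' vs 'd' => same
  Position 5: 'a' vs 'a' => same
Positions that differ: 4

4


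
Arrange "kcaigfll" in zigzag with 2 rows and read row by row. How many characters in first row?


Zigzag "kcaigfll" into 2 rows:
Placing characters:
  'k' => row 0
  'c' => row 1
  'a' => row 0
  'i' => row 1
  'g' => row 0
  'f' => row 1
  'l' => row 0
  'l' => row 1
Rows:
  Row 0: "kagl"
  Row 1: "cifl"
First row length: 4

4


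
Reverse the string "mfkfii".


Input: mfkfii
Reading characters right to left:
  Position 5: 'i'
  Position 4: 'i'
  Position 3: 'f'
  Position 2: 'k'
  Position 1: 'f'
  Position 0: 'm'
Reversed: iifkfm

iifkfm


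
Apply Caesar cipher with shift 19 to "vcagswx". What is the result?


Caesar cipher: shift "vcagswx" by 19
  'v' (pos 21) + 19 = pos 14 = 'o'
  'c' (pos 2) + 19 = pos 21 = 'v'
  'a' (pos 0) + 19 = pos 19 = 't'
  'g' (pos 6) + 19 = pos 25 = 'z'
  's' (pos 18) + 19 = pos 11 = 'l'
  'w' (pos 22) + 19 = pos 15 = 'p'
  'x' (pos 23) + 19 = pos 16 = 'q'
Result: ovtzlpq

ovtzlpq


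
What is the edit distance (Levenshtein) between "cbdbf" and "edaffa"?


Computing edit distance: "cbdbf" -> "edaffa"
DP table:
           e    d    a    f    f    a
      0    1    2    3    4    5    6
  c   1    1    2    3    4    5    6
  b   2    2    2    3    4    5    6
  d   3    3    2    3    4    5    6
  b   4    4    3    3    4    5    6
  f   5    5    4    4    3    4    5
Edit distance = dp[5][6] = 5

5


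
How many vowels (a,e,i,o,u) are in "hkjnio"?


Input: hkjnio
Checking each character:
  'h' at position 0: consonant
  'k' at position 1: consonant
  'j' at position 2: consonant
  'n' at position 3: consonant
  'i' at position 4: vowel (running total: 1)
  'o' at position 5: vowel (running total: 2)
Total vowels: 2

2


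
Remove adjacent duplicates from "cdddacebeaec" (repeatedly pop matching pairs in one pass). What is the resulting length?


Input: cdddacebeaec
Stack-based adjacent duplicate removal:
  Read 'c': push. Stack: c
  Read 'd': push. Stack: cd
  Read 'd': matches stack top 'd' => pop. Stack: c
  Read 'd': push. Stack: cd
  Read 'a': push. Stack: cda
  Read 'c': push. Stack: cdac
  Read 'e': push. Stack: cdace
  Read 'b': push. Stack: cdaceb
  Read 'e': push. Stack: cdacebe
  Read 'a': push. Stack: cdacebea
  Read 'e': push. Stack: cdacebeae
  Read 'c': push. Stack: cdacebeaec
Final stack: "cdacebeaec" (length 10)

10


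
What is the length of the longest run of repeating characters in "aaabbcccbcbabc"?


Input: "aaabbcccbcbabc"
Scanning for longest run:
  Position 1 ('a'): continues run of 'a', length=2
  Position 2 ('a'): continues run of 'a', length=3
  Position 3 ('b'): new char, reset run to 1
  Position 4 ('b'): continues run of 'b', length=2
  Position 5 ('c'): new char, reset run to 1
  Position 6 ('c'): continues run of 'c', length=2
  Position 7 ('c'): continues run of 'c', length=3
  Position 8 ('b'): new char, reset run to 1
  Position 9 ('c'): new char, reset run to 1
  Position 10 ('b'): new char, reset run to 1
  Position 11 ('a'): new char, reset run to 1
  Position 12 ('b'): new char, reset run to 1
  Position 13 ('c'): new char, reset run to 1
Longest run: 'a' with length 3

3


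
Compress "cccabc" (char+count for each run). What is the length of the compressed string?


Input: cccabc
Runs:
  'c' x 3 => "c3"
  'a' x 1 => "a1"
  'b' x 1 => "b1"
  'c' x 1 => "c1"
Compressed: "c3a1b1c1"
Compressed length: 8

8


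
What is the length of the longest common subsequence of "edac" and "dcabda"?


LCS of "edac" and "dcabda"
DP table:
           d    c    a    b    d    a
      0    0    0    0    0    0    0
  e   0    0    0    0    0    0    0
  d   0    1    1    1    1    1    1
  a   0    1    1    2    2    2    2
  c   0    1    2    2    2    2    2
LCS length = dp[4][6] = 2

2


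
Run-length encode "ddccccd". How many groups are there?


Input: ddccccd
Scanning for consecutive runs:
  Group 1: 'd' x 2 (positions 0-1)
  Group 2: 'c' x 4 (positions 2-5)
  Group 3: 'd' x 1 (positions 6-6)
Total groups: 3

3


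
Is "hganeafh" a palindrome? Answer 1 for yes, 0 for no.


Input: hganeafh
Reversed: hfaenagh
  Compare pos 0 ('h') with pos 7 ('h'): match
  Compare pos 1 ('g') with pos 6 ('f'): MISMATCH
  Compare pos 2 ('a') with pos 5 ('a'): match
  Compare pos 3 ('n') with pos 4 ('e'): MISMATCH
Result: not a palindrome

0


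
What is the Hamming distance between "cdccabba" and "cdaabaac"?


Comparing "cdccabba" and "cdaabaac" position by position:
  Position 0: 'c' vs 'c' => same
  Position 1: 'd' vs 'd' => same
  Position 2: 'c' vs 'a' => differ
  Position 3: 'c' vs 'a' => differ
  Position 4: 'a' vs 'b' => differ
  Position 5: 'b' vs 'a' => differ
  Position 6: 'b' vs 'a' => differ
  Position 7: 'a' vs 'c' => differ
Total differences (Hamming distance): 6

6


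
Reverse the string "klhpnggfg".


Input: klhpnggfg
Reading characters right to left:
  Position 8: 'g'
  Position 7: 'f'
  Position 6: 'g'
  Position 5: 'g'
  Position 4: 'n'
  Position 3: 'p'
  Position 2: 'h'
  Position 1: 'l'
  Position 0: 'k'
Reversed: gfggnphlk

gfggnphlk


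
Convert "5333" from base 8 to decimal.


Input: "5333" in base 8
Positional expansion:
  Digit '5' (value 5) x 8^3 = 2560
  Digit '3' (value 3) x 8^2 = 192
  Digit '3' (value 3) x 8^1 = 24
  Digit '3' (value 3) x 8^0 = 3
Sum = 2779

2779


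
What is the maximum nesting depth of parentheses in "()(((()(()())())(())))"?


Input: "()(((()(()())())(())))"
Tracking depth:
  Position 0 '(': depth becomes 1
  Position 1 ')': depth becomes 0
  Position 2 '(': depth becomes 1
  Position 3 '(': depth becomes 2
  Position 4 '(': depth becomes 3
  Position 5 '(': depth becomes 4
  Position 6 ')': depth becomes 3
  Position 7 '(': depth becomes 4
  Position 8 '(': depth becomes 5
  Position 9 ')': depth becomes 4
  Position 10 '(': depth becomes 5
  Position 11 ')': depth becomes 4
  Position 12 ')': depth becomes 3
  Position 13 '(': depth becomes 4
  Position 14 ')': depth becomes 3
  Position 15 ')': depth becomes 2
  Position 16 '(': depth becomes 3
  Position 17 '(': depth becomes 4
  Position 18 ')': depth becomes 3
  Position 19 ')': depth becomes 2
  Position 20 ')': depth becomes 1
  Position 21 ')': depth becomes 0
Maximum depth reached: 5

5


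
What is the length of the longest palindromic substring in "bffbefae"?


Input: "bffbefae"
Checking substrings for palindromes:
  [0:4] "bffb" (len 4) => palindrome
  [1:3] "ff" (len 2) => palindrome
Longest palindromic substring: "bffb" with length 4

4


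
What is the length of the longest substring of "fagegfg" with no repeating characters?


Input: "fagegfg"
Sliding window (track last position of each char):
  Position 0 ('f'): window [0,0] length 1 -- new best
  Position 1 ('a'): window [0,1] length 2 -- new best
  Position 2 ('g'): window [0,2] length 3 -- new best
  Position 3 ('e'): window [0,3] length 4 -- new best
  Position 4 ('g'): repeat (last at 2), move window start to 3
  Position 4 ('g'): window [3,4] length 2
  Position 5 ('f'): window [3,5] length 3
  Position 6 ('g'): repeat (last at 4), move window start to 5
  Position 6 ('g'): window [5,6] length 2
Longest substring with no repeats: "fage" with length 4

4


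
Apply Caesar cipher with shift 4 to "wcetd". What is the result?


Caesar cipher: shift "wcetd" by 4
  'w' (pos 22) + 4 = pos 0 = 'a'
  'c' (pos 2) + 4 = pos 6 = 'g'
  'e' (pos 4) + 4 = pos 8 = 'i'
  't' (pos 19) + 4 = pos 23 = 'x'
  'd' (pos 3) + 4 = pos 7 = 'h'
Result: agixh

agixh


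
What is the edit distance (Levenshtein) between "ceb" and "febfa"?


Computing edit distance: "ceb" -> "febfa"
DP table:
           f    e    b    f    a
      0    1    2    3    4    5
  c   1    1    2    3    4    5
  e   2    2    1    2    3    4
  b   3    3    2    1    2    3
Edit distance = dp[3][5] = 3

3


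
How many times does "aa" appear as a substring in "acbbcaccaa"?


Searching for "aa" in "acbbcaccaa"
Scanning each position:
  Position 0: "ac" => no
  Position 1: "cb" => no
  Position 2: "bb" => no
  Position 3: "bc" => no
  Position 4: "ca" => no
  Position 5: "ac" => no
  Position 6: "cc" => no
  Position 7: "ca" => no
  Position 8: "aa" => MATCH
Total occurrences: 1

1


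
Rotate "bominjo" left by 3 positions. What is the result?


Input: "bominjo", rotate left by 3
First 3 characters: "bom"
Remaining characters: "injo"
Concatenate remaining + first: "injo" + "bom" = "injobom"

injobom


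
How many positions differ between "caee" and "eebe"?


Comparing "caee" and "eebe" position by position:
  Position 0: 'c' vs 'e' => DIFFER
  Position 1: 'a' vs 'e' => DIFFER
  Position 2: 'e' vs 'b' => DIFFER
  Position 3: 'e' vs 'e' => same
Positions that differ: 3

3


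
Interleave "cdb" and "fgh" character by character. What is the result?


Interleaving "cdb" and "fgh":
  Position 0: 'c' from first, 'f' from second => "cf"
  Position 1: 'd' from first, 'g' from second => "dg"
  Position 2: 'b' from first, 'h' from second => "bh"
Result: cfdgbh

cfdgbh


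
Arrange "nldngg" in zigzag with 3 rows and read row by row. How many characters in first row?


Zigzag "nldngg" into 3 rows:
Placing characters:
  'n' => row 0
  'l' => row 1
  'd' => row 2
  'n' => row 1
  'g' => row 0
  'g' => row 1
Rows:
  Row 0: "ng"
  Row 1: "lng"
  Row 2: "d"
First row length: 2

2


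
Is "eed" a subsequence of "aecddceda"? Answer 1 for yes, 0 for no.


Check if "eed" is a subsequence of "aecddceda"
Greedy scan:
  Position 0 ('a'): no match needed
  Position 1 ('e'): matches sub[0] = 'e'
  Position 2 ('c'): no match needed
  Position 3 ('d'): no match needed
  Position 4 ('d'): no match needed
  Position 5 ('c'): no match needed
  Position 6 ('e'): matches sub[1] = 'e'
  Position 7 ('d'): matches sub[2] = 'd'
  Position 8 ('a'): no match needed
All 3 characters matched => is a subsequence

1


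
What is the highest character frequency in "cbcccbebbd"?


Input: cbcccbebbd
Character counts:
  'b': 4
  'c': 4
  'd': 1
  'e': 1
Maximum frequency: 4

4


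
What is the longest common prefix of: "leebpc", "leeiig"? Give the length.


Words: leebpc, leeiig
  Position 0: all 'l' => match
  Position 1: all 'e' => match
  Position 2: all 'e' => match
  Position 3: ('b', 'i') => mismatch, stop
LCP = "lee" (length 3)

3


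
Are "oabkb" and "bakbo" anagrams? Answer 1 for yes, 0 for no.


Strings: "oabkb", "bakbo"
Sorted first:  abbko
Sorted second: abbko
Sorted forms match => anagrams

1


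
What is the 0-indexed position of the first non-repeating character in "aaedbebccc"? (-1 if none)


Input: aaedbebccc
Character frequencies:
  'a': 2
  'b': 2
  'c': 3
  'd': 1
  'e': 2
Scanning left to right for freq == 1:
  Position 0 ('a'): freq=2, skip
  Position 1 ('a'): freq=2, skip
  Position 2 ('e'): freq=2, skip
  Position 3 ('d'): unique! => answer = 3

3


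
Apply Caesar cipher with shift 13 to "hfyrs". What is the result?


Caesar cipher: shift "hfyrs" by 13
  'h' (pos 7) + 13 = pos 20 = 'u'
  'f' (pos 5) + 13 = pos 18 = 's'
  'y' (pos 24) + 13 = pos 11 = 'l'
  'r' (pos 17) + 13 = pos 4 = 'e'
  's' (pos 18) + 13 = pos 5 = 'f'
Result: uslef

uslef


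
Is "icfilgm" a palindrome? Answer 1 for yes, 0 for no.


Input: icfilgm
Reversed: mglifci
  Compare pos 0 ('i') with pos 6 ('m'): MISMATCH
  Compare pos 1 ('c') with pos 5 ('g'): MISMATCH
  Compare pos 2 ('f') with pos 4 ('l'): MISMATCH
Result: not a palindrome

0


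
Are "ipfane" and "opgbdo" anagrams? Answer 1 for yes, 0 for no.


Strings: "ipfane", "opgbdo"
Sorted first:  aefinp
Sorted second: bdgoop
Differ at position 0: 'a' vs 'b' => not anagrams

0


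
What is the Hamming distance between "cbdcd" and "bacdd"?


Comparing "cbdcd" and "bacdd" position by position:
  Position 0: 'c' vs 'b' => differ
  Position 1: 'b' vs 'a' => differ
  Position 2: 'd' vs 'c' => differ
  Position 3: 'c' vs 'd' => differ
  Position 4: 'd' vs 'd' => same
Total differences (Hamming distance): 4

4


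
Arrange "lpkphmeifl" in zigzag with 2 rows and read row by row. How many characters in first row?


Zigzag "lpkphmeifl" into 2 rows:
Placing characters:
  'l' => row 0
  'p' => row 1
  'k' => row 0
  'p' => row 1
  'h' => row 0
  'm' => row 1
  'e' => row 0
  'i' => row 1
  'f' => row 0
  'l' => row 1
Rows:
  Row 0: "lkhef"
  Row 1: "ppmil"
First row length: 5

5


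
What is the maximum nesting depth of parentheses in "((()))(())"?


Input: "((()))(())"
Tracking depth:
  Position 0 '(': depth becomes 1
  Position 1 '(': depth becomes 2
  Position 2 '(': depth becomes 3
  Position 3 ')': depth becomes 2
  Position 4 ')': depth becomes 1
  Position 5 ')': depth becomes 0
  Position 6 '(': depth becomes 1
  Position 7 '(': depth becomes 2
  Position 8 ')': depth becomes 1
  Position 9 ')': depth becomes 0
Maximum depth reached: 3

3


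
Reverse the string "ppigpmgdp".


Input: ppigpmgdp
Reading characters right to left:
  Position 8: 'p'
  Position 7: 'd'
  Position 6: 'g'
  Position 5: 'm'
  Position 4: 'p'
  Position 3: 'g'
  Position 2: 'i'
  Position 1: 'p'
  Position 0: 'p'
Reversed: pdgmpgipp

pdgmpgipp


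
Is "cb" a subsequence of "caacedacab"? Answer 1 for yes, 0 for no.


Check if "cb" is a subsequence of "caacedacab"
Greedy scan:
  Position 0 ('c'): matches sub[0] = 'c'
  Position 1 ('a'): no match needed
  Position 2 ('a'): no match needed
  Position 3 ('c'): no match needed
  Position 4 ('e'): no match needed
  Position 5 ('d'): no match needed
  Position 6 ('a'): no match needed
  Position 7 ('c'): no match needed
  Position 8 ('a'): no match needed
  Position 9 ('b'): matches sub[1] = 'b'
All 2 characters matched => is a subsequence

1


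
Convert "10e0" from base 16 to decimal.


Input: "10e0" in base 16
Positional expansion:
  Digit '1' (value 1) x 16^3 = 4096
  Digit '0' (value 0) x 16^2 = 0
  Digit 'e' (value 14) x 16^1 = 224
  Digit '0' (value 0) x 16^0 = 0
Sum = 4320

4320


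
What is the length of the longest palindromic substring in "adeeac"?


Input: "adeeac"
Checking substrings for palindromes:
  [2:4] "ee" (len 2) => palindrome
Longest palindromic substring: "ee" with length 2

2


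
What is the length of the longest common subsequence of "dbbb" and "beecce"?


LCS of "dbbb" and "beecce"
DP table:
           b    e    e    c    c    e
      0    0    0    0    0    0    0
  d   0    0    0    0    0    0    0
  b   0    1    1    1    1    1    1
  b   0    1    1    1    1    1    1
  b   0    1    1    1    1    1    1
LCS length = dp[4][6] = 1

1


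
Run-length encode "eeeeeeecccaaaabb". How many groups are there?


Input: eeeeeeecccaaaabb
Scanning for consecutive runs:
  Group 1: 'e' x 7 (positions 0-6)
  Group 2: 'c' x 3 (positions 7-9)
  Group 3: 'a' x 4 (positions 10-13)
  Group 4: 'b' x 2 (positions 14-15)
Total groups: 4

4


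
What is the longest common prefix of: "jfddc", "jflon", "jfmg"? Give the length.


Words: jfddc, jflon, jfmg
  Position 0: all 'j' => match
  Position 1: all 'f' => match
  Position 2: ('d', 'l', 'm') => mismatch, stop
LCP = "jf" (length 2)

2


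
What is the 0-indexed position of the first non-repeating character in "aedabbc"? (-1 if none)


Input: aedabbc
Character frequencies:
  'a': 2
  'b': 2
  'c': 1
  'd': 1
  'e': 1
Scanning left to right for freq == 1:
  Position 0 ('a'): freq=2, skip
  Position 1 ('e'): unique! => answer = 1

1


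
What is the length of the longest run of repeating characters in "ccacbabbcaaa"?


Input: "ccacbabbcaaa"
Scanning for longest run:
  Position 1 ('c'): continues run of 'c', length=2
  Position 2 ('a'): new char, reset run to 1
  Position 3 ('c'): new char, reset run to 1
  Position 4 ('b'): new char, reset run to 1
  Position 5 ('a'): new char, reset run to 1
  Position 6 ('b'): new char, reset run to 1
  Position 7 ('b'): continues run of 'b', length=2
  Position 8 ('c'): new char, reset run to 1
  Position 9 ('a'): new char, reset run to 1
  Position 10 ('a'): continues run of 'a', length=2
  Position 11 ('a'): continues run of 'a', length=3
Longest run: 'a' with length 3

3


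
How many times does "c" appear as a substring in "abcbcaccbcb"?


Searching for "c" in "abcbcaccbcb"
Scanning each position:
  Position 0: "a" => no
  Position 1: "b" => no
  Position 2: "c" => MATCH
  Position 3: "b" => no
  Position 4: "c" => MATCH
  Position 5: "a" => no
  Position 6: "c" => MATCH
  Position 7: "c" => MATCH
  Position 8: "b" => no
  Position 9: "c" => MATCH
  Position 10: "b" => no
Total occurrences: 5

5


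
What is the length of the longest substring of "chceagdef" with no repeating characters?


Input: "chceagdef"
Sliding window (track last position of each char):
  Position 0 ('c'): window [0,0] length 1 -- new best
  Position 1 ('h'): window [0,1] length 2 -- new best
  Position 2 ('c'): repeat (last at 0), move window start to 1
  Position 2 ('c'): window [1,2] length 2
  Position 3 ('e'): window [1,3] length 3 -- new best
  Position 4 ('a'): window [1,4] length 4 -- new best
  Position 5 ('g'): window [1,5] length 5 -- new best
  Position 6 ('d'): window [1,6] length 6 -- new best
  Position 7 ('e'): repeat (last at 3), move window start to 4
  Position 7 ('e'): window [4,7] length 4
  Position 8 ('f'): window [4,8] length 5
Longest substring with no repeats: "hceagd" with length 6

6


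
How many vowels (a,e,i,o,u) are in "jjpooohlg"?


Input: jjpooohlg
Checking each character:
  'j' at position 0: consonant
  'j' at position 1: consonant
  'p' at position 2: consonant
  'o' at position 3: vowel (running total: 1)
  'o' at position 4: vowel (running total: 2)
  'o' at position 5: vowel (running total: 3)
  'h' at position 6: consonant
  'l' at position 7: consonant
  'g' at position 8: consonant
Total vowels: 3

3


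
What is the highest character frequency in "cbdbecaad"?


Input: cbdbecaad
Character counts:
  'a': 2
  'b': 2
  'c': 2
  'd': 2
  'e': 1
Maximum frequency: 2

2


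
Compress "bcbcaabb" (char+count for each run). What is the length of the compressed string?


Input: bcbcaabb
Runs:
  'b' x 1 => "b1"
  'c' x 1 => "c1"
  'b' x 1 => "b1"
  'c' x 1 => "c1"
  'a' x 2 => "a2"
  'b' x 2 => "b2"
Compressed: "b1c1b1c1a2b2"
Compressed length: 12

12


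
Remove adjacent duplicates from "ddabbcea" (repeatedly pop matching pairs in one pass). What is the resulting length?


Input: ddabbcea
Stack-based adjacent duplicate removal:
  Read 'd': push. Stack: d
  Read 'd': matches stack top 'd' => pop. Stack: (empty)
  Read 'a': push. Stack: a
  Read 'b': push. Stack: ab
  Read 'b': matches stack top 'b' => pop. Stack: a
  Read 'c': push. Stack: ac
  Read 'e': push. Stack: ace
  Read 'a': push. Stack: acea
Final stack: "acea" (length 4)

4


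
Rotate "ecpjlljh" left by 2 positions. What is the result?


Input: "ecpjlljh", rotate left by 2
First 2 characters: "ec"
Remaining characters: "pjlljh"
Concatenate remaining + first: "pjlljh" + "ec" = "pjlljhec"

pjlljhec


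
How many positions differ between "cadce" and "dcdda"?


Comparing "cadce" and "dcdda" position by position:
  Position 0: 'c' vs 'd' => DIFFER
  Position 1: 'a' vs 'c' => DIFFER
  Position 2: 'd' vs 'd' => same
  Position 3: 'c' vs 'd' => DIFFER
  Position 4: 'e' vs 'a' => DIFFER
Positions that differ: 4

4


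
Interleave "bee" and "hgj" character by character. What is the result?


Interleaving "bee" and "hgj":
  Position 0: 'b' from first, 'h' from second => "bh"
  Position 1: 'e' from first, 'g' from second => "eg"
  Position 2: 'e' from first, 'j' from second => "ej"
Result: bhegej

bhegej


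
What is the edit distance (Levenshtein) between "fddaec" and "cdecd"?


Computing edit distance: "fddaec" -> "cdecd"
DP table:
           c    d    e    c    d
      0    1    2    3    4    5
  f   1    1    2    3    4    5
  d   2    2    1    2    3    4
  d   3    3    2    2    3    3
  a   4    4    3    3    3    4
  e   5    5    4    3    4    4
  c   6    5    5    4    3    4
Edit distance = dp[6][5] = 4

4


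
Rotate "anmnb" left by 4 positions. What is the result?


Input: "anmnb", rotate left by 4
First 4 characters: "anmn"
Remaining characters: "b"
Concatenate remaining + first: "b" + "anmn" = "banmn"

banmn


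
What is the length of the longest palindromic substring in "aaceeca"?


Input: "aaceeca"
Checking substrings for palindromes:
  [1:7] "aceeca" (len 6) => palindrome
  [2:6] "ceec" (len 4) => palindrome
  [0:2] "aa" (len 2) => palindrome
  [3:5] "ee" (len 2) => palindrome
Longest palindromic substring: "aceeca" with length 6

6


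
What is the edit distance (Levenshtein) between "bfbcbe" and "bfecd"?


Computing edit distance: "bfbcbe" -> "bfecd"
DP table:
           b    f    e    c    d
      0    1    2    3    4    5
  b   1    0    1    2    3    4
  f   2    1    0    1    2    3
  b   3    2    1    1    2    3
  c   4    3    2    2    1    2
  b   5    4    3    3    2    2
  e   6    5    4    3    3    3
Edit distance = dp[6][5] = 3

3


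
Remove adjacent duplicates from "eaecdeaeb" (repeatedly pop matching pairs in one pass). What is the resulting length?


Input: eaecdeaeb
Stack-based adjacent duplicate removal:
  Read 'e': push. Stack: e
  Read 'a': push. Stack: ea
  Read 'e': push. Stack: eae
  Read 'c': push. Stack: eaec
  Read 'd': push. Stack: eaecd
  Read 'e': push. Stack: eaecde
  Read 'a': push. Stack: eaecdea
  Read 'e': push. Stack: eaecdeae
  Read 'b': push. Stack: eaecdeaeb
Final stack: "eaecdeaeb" (length 9)

9


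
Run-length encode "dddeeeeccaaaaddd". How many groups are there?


Input: dddeeeeccaaaaddd
Scanning for consecutive runs:
  Group 1: 'd' x 3 (positions 0-2)
  Group 2: 'e' x 4 (positions 3-6)
  Group 3: 'c' x 2 (positions 7-8)
  Group 4: 'a' x 4 (positions 9-12)
  Group 5: 'd' x 3 (positions 13-15)
Total groups: 5

5


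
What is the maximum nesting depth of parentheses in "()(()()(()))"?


Input: "()(()()(()))"
Tracking depth:
  Position 0 '(': depth becomes 1
  Position 1 ')': depth becomes 0
  Position 2 '(': depth becomes 1
  Position 3 '(': depth becomes 2
  Position 4 ')': depth becomes 1
  Position 5 '(': depth becomes 2
  Position 6 ')': depth becomes 1
  Position 7 '(': depth becomes 2
  Position 8 '(': depth becomes 3
  Position 9 ')': depth becomes 2
  Position 10 ')': depth becomes 1
  Position 11 ')': depth becomes 0
Maximum depth reached: 3

3


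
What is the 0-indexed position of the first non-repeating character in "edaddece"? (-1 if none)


Input: edaddece
Character frequencies:
  'a': 1
  'c': 1
  'd': 3
  'e': 3
Scanning left to right for freq == 1:
  Position 0 ('e'): freq=3, skip
  Position 1 ('d'): freq=3, skip
  Position 2 ('a'): unique! => answer = 2

2


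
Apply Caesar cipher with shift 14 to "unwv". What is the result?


Caesar cipher: shift "unwv" by 14
  'u' (pos 20) + 14 = pos 8 = 'i'
  'n' (pos 13) + 14 = pos 1 = 'b'
  'w' (pos 22) + 14 = pos 10 = 'k'
  'v' (pos 21) + 14 = pos 9 = 'j'
Result: ibkj

ibkj


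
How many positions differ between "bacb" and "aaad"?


Comparing "bacb" and "aaad" position by position:
  Position 0: 'b' vs 'a' => DIFFER
  Position 1: 'a' vs 'a' => same
  Position 2: 'c' vs 'a' => DIFFER
  Position 3: 'b' vs 'd' => DIFFER
Positions that differ: 3

3


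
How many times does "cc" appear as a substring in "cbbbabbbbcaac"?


Searching for "cc" in "cbbbabbbbcaac"
Scanning each position:
  Position 0: "cb" => no
  Position 1: "bb" => no
  Position 2: "bb" => no
  Position 3: "ba" => no
  Position 4: "ab" => no
  Position 5: "bb" => no
  Position 6: "bb" => no
  Position 7: "bb" => no
  Position 8: "bc" => no
  Position 9: "ca" => no
  Position 10: "aa" => no
  Position 11: "ac" => no
Total occurrences: 0

0


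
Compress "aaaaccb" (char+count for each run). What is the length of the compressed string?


Input: aaaaccb
Runs:
  'a' x 4 => "a4"
  'c' x 2 => "c2"
  'b' x 1 => "b1"
Compressed: "a4c2b1"
Compressed length: 6

6


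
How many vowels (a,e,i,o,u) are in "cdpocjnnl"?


Input: cdpocjnnl
Checking each character:
  'c' at position 0: consonant
  'd' at position 1: consonant
  'p' at position 2: consonant
  'o' at position 3: vowel (running total: 1)
  'c' at position 4: consonant
  'j' at position 5: consonant
  'n' at position 6: consonant
  'n' at position 7: consonant
  'l' at position 8: consonant
Total vowels: 1

1
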